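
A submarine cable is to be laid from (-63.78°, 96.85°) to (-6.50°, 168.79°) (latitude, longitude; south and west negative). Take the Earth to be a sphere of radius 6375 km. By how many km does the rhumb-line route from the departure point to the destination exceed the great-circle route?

239 km

Great circle: cos σ = sin φ₁ sin φ₂ + cos φ₁ cos φ₂ cos Δλ,  σ = 1.3309 rad → d_gc = 8484.2 km
Rhumb line: Δψ = +1.3435, q = Δφ/Δψ = 0.7441, d_rh = R√(Δφ²+q²Δλ²) = 8723.3 km
Excess = 8723.3 − 8484.2 = 239.1 ≈ 239 km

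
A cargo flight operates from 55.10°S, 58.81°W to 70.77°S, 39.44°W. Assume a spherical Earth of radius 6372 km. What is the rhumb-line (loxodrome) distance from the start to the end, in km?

Rhumb course C = atan2(Δλ, Δψ) with Δψ = ln[tan(π/4+φ₂/2)/tan(π/4+φ₁/2)] = -0.6182, Δλ = +0.3381 → C = 151.33°
d = R·|Δφ| / |cos C| = 6372·0.27349 / 0.87737 = 1986 km

1986 km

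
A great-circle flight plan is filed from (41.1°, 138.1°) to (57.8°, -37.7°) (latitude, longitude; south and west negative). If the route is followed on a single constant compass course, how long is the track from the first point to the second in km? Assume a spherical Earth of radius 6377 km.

12687 km

Δψ = ln[tan(π/4+φ₂/2)/tan(π/4+φ₁/2)] = +0.4544;  Δφ = +0.2915 rad,  Δλ = -3.0683 rad
q = Δφ/Δψ = 0.6414
d = R·√(Δφ² + q²Δλ²) = 6377·1.98952 = 12687 km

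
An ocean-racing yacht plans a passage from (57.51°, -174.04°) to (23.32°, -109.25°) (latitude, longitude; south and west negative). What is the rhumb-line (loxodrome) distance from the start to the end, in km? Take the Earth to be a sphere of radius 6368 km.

6502 km

Δψ = ln[tan(π/4+φ₂/2)/tan(π/4+φ₁/2)] = -0.8144;  Δφ = -0.5967 rad,  Δλ = +1.1308 rad
q = Δφ/Δψ = 0.7327
d = R·√(Δφ² + q²Δλ²) = 6368·1.02108 = 6502 km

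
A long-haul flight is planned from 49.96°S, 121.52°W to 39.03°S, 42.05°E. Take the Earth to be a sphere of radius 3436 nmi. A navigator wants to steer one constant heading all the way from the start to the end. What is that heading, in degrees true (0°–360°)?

84.6°

Meridional parts: M(φ₁)=-1.0096, M(φ₂)=-0.7410 → ΔM = +0.2686;  Δλ = +2.8548 rad
tan C = Δλ / ΔM = +10.6272 → C = 84.62°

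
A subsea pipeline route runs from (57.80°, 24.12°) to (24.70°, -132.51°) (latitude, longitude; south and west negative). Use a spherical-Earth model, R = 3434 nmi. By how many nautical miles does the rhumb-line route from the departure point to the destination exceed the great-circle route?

1377 nmi

Great circle: cos σ = sin φ₁ sin φ₂ + cos φ₁ cos φ₂ cos Δλ,  σ = 1.6617 rad → d_gc = 5706.39 nmi
Rhumb line: Δψ = -0.7975, q = Δφ/Δψ = 0.7244, d_rh = R√(Δφ²+q²Δλ²) = 7083.86 nmi
Excess = 7083.86 − 5706.39 = 1377.47 ≈ 1377 nmi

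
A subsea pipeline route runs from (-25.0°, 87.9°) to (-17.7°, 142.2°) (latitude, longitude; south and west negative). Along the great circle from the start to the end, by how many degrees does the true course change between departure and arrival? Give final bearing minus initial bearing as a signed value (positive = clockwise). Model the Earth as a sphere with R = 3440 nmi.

-21.2°

Initial bearing θ₁ = atan2(sin Δλ cos φ₂, cos φ₁ sin φ₂ − sin φ₁ cos φ₂ cos Δλ) = 93.00°
Final bearing θ₂ = (initial bearing from the destination back to the start) + 180° = 71.81°
Δθ = θ₂ − θ₁ = -21.2°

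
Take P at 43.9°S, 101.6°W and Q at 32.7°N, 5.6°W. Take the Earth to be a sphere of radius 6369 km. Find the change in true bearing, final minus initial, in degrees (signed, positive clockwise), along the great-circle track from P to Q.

-15.7°

At departure: θ₁ = atan2(sin Δλ cos φ₂, cos φ₁ sin φ₂ − sin φ₁ cos φ₂ cos Δλ) = 68.58°
At arrival: θ₂ = atan2(sin Δλ cos φ₁, −cos φ₂ sin φ₁ + sin φ₂ cos φ₁ cos Δλ) = 52.86°
Δθ = θ₂ − θ₁ = -15.7°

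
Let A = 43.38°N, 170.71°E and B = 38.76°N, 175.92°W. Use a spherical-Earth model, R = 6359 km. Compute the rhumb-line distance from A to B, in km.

1230 km

Rhumb course C = atan2(Δλ, Δψ) with Δψ = ln[tan(π/4+φ₂/2)/tan(π/4+φ₁/2)] = -0.1070, Δλ = +0.2334 → C = 114.64°
d = R·|Δφ| / |cos C| = 6359·0.08063 / 0.41690 = 1230 km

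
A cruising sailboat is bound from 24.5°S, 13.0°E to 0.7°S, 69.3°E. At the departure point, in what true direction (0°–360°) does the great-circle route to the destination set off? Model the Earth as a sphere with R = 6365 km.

N = sin Δλ·cos φ₂ = +0.8319;  D = cos φ₁ sin φ₂ − sin φ₁ cos φ₂ cos Δλ = +0.2190
initial course = atan2(N, D) = 75.25°

75.3°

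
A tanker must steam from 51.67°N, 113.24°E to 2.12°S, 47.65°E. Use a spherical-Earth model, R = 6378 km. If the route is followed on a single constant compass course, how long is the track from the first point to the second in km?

Δψ = ln[tan(π/4+φ₂/2)/tan(π/4+φ₁/2)] = -1.0939;  Δφ = -0.9388 rad,  Δλ = -1.1448 rad
q = Δφ/Δψ = 0.8583
d = R·√(Δφ² + q²Δλ²) = 6378·1.35893 = 8667 km

8667 km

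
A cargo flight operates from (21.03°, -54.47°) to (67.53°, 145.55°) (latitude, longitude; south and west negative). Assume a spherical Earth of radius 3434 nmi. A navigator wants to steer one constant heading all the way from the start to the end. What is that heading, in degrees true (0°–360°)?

Δψ = ln[tan(π/4+φ₂/2)/tan(π/4+φ₁/2)] = +1.2407
Δλ = -2.7922 rad (taken the short way round)
course = atan2(Δλ, Δψ) = 293.96°

294.0°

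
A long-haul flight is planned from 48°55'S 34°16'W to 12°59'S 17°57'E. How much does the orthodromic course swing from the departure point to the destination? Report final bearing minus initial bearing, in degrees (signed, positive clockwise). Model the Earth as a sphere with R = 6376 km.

At departure: θ₁ = atan2(sin Δλ cos φ₂, cos φ₁ sin φ₂ − sin φ₁ cos φ₂ cos Δλ) = 68.56°
At arrival: θ₂ = atan2(sin Δλ cos φ₁, −cos φ₂ sin φ₁ + sin φ₂ cos φ₁ cos Δλ) = 38.88°
Δθ = θ₂ − θ₁ = -29.7°

-29.7°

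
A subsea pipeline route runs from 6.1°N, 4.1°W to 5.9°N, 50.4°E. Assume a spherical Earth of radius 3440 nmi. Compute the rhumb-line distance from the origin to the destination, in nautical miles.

Δψ = ln[tan(π/4+φ₂/2)/tan(π/4+φ₁/2)] = -0.0035;  Δφ = -0.0035 rad,  Δλ = +0.9512 rad
q = Δφ/Δψ = 0.9945
d = R·√(Δφ² + q²Δλ²) = 3440·0.94600 = 3254 nmi

3254 nmi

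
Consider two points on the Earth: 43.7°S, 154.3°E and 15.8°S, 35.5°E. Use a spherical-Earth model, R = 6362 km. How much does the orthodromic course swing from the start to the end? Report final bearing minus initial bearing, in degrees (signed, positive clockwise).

Initial bearing θ₁ = atan2(sin Δλ cos φ₂, cos φ₁ sin φ₂ − sin φ₁ cos φ₂ cos Δλ) = 238.48°
Final bearing θ₂ = (initial bearing from the destination back to the start) + 180° = 320.17°
Δθ = θ₂ − θ₁ = +81.7°

+81.7°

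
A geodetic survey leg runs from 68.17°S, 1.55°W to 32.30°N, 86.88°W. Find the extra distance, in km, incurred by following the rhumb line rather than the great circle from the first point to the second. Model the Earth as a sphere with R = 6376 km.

284 km

Great circle: cos σ = sin φ₁ sin φ₂ + cos φ₁ cos φ₂ cos Δλ,  σ = 2.0606 rad → d_gc = 13138.3 km
Rhumb line: Δψ = +2.2421, q = Δφ/Δψ = 0.7821, d_rh = R√(Δφ²+q²Δλ²) = 13422.3 km
Excess = 13422.3 − 13138.3 = 284.0 ≈ 284 km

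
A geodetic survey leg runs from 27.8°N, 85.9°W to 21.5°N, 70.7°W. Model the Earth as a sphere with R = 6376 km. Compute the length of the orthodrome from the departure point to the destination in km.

cos σ = sin φ₁ sin φ₂ + cos φ₁ cos φ₂ cos Δλ
      = sin(27.80°)sin(21.50°) + cos(27.80°)cos(21.50°)cos(15.20°) = 0.9652
σ = 15.167° → d = Rσ = 6376·0.26471 = 1688 km

1688 km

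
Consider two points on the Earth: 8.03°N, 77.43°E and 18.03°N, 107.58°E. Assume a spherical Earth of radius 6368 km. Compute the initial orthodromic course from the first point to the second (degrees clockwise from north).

θ = atan2( sin Δλ·cos φ₂ ,  cos φ₁ sin φ₂ − sin φ₁ cos φ₂ cos Δλ )
  = atan2(+0.4776, +0.1916) = 68.14°

68.1°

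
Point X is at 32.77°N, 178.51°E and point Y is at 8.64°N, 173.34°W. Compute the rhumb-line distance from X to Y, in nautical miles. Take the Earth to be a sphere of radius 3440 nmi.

Rhumb course C = atan2(Δλ, Δψ) with Δψ = ln[tan(π/4+φ₂/2)/tan(π/4+φ₁/2)] = -0.4546, Δλ = +0.1422 → C = 162.62°
d = R·|Δφ| / |cos C| = 3440·0.42115 / 0.95437 = 1518 nmi

1518 nmi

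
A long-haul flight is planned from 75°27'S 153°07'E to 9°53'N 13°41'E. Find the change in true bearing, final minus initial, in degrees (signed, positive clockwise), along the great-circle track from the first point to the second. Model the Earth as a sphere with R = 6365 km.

+126.7°

At departure: θ₁ = atan2(sin Δλ cos φ₂, cos φ₁ sin φ₂ − sin φ₁ cos φ₂ cos Δλ) = 223.24°
At arrival: θ₂ = atan2(sin Δλ cos φ₁, −cos φ₂ sin φ₁ + sin φ₂ cos φ₁ cos Δλ) = 349.94°
Δθ = θ₂ − θ₁ = +126.7°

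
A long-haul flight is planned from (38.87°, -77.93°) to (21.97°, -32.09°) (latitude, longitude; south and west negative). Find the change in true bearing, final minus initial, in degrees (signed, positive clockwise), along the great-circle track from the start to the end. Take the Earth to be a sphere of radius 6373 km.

+24.4°

At departure: θ₁ = atan2(sin Δλ cos φ₂, cos φ₁ sin φ₂ − sin φ₁ cos φ₂ cos Δλ) = 99.74°
At arrival: θ₂ = atan2(sin Δλ cos φ₁, −cos φ₂ sin φ₁ + sin φ₂ cos φ₁ cos Δλ) = 124.16°
Δθ = θ₂ − θ₁ = +24.4°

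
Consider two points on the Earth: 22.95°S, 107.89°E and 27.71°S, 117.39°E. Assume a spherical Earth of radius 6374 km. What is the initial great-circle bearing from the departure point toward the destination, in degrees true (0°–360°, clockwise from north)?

θ = atan2( sin Δλ·cos φ₂ ,  cos φ₁ sin φ₂ − sin φ₁ cos φ₂ cos Δλ )
  = atan2(+0.1461, -0.0877) = 120.98°

121.0°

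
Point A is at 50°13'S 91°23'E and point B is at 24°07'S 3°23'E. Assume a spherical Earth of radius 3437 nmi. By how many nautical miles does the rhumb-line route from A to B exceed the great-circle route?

187 nmi

Great circle: cos σ = sin φ₁ sin φ₂ + cos φ₁ cos φ₂ cos Δλ,  σ = 1.2299 rad → d_gc = 4227.0 nmi
Rhumb line: Δψ = +0.5827, q = Δφ/Δψ = 0.7818, d_rh = R√(Δφ²+q²Δλ²) = 4414.1 nmi
Excess = 4414.1 − 4227.0 = 187.1 ≈ 187 nmi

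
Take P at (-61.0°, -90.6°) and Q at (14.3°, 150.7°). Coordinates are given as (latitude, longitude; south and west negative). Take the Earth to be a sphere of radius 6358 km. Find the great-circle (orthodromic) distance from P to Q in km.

12895 km

Haversine: a = sin²(Δφ/2)+cos φ₁ cos φ₂ sin²(Δλ/2) = 0.72082;  σ = 2·atan2(√a,√(1−a))
σ = 116.208° → d = Rσ = 6358·2.02821 = 12895 km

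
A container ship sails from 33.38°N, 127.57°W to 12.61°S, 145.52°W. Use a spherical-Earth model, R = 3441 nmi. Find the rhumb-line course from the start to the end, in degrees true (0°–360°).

200.4°

Meridional parts: M(φ₁)=+0.6187, M(φ₂)=-0.2219 → ΔM = -0.8405;  Δλ = -0.3133 rad
tan C = Δλ / ΔM = +0.3727 → C = 200.44°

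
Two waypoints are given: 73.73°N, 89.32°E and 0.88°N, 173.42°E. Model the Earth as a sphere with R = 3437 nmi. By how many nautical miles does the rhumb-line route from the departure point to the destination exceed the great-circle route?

Great circle: cos σ = sin φ₁ sin φ₂ + cos φ₁ cos φ₂ cos Δλ,  σ = 1.5272 rad → d_gc = 5249.1 nmi
Rhumb line: Δψ = -1.9299, q = Δφ/Δψ = 0.6588, d_rh = R√(Δφ²+q²Δλ²) = 5490.4 nmi
Excess = 5490.4 − 5249.1 = 241.3 ≈ 241 nmi

241 nmi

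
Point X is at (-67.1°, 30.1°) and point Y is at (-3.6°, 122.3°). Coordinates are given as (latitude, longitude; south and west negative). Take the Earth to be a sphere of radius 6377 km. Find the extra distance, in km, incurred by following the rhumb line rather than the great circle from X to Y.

Great circle: cos σ = sin φ₁ sin φ₂ + cos φ₁ cos φ₂ cos Δλ,  σ = 1.5278 rad → d_gc = 9743.1 km
Rhumb line: Δψ = +1.5339, q = Δφ/Δψ = 0.7225, d_rh = R√(Δφ²+q²Δλ²) = 10243.1 km
Excess = 10243.1 − 9743.1 = 500.0 ≈ 500 km

500 km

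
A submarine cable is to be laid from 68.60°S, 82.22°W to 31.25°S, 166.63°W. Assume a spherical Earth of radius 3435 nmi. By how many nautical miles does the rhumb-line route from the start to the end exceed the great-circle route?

217 nmi

Great circle: cos σ = sin φ₁ sin φ₂ + cos φ₁ cos φ₂ cos Δλ,  σ = 1.0317 rad → d_gc = 3543.8 nmi
Rhumb line: Δψ = +1.0916, q = Δφ/Δψ = 0.5972, d_rh = R√(Δφ²+q²Δλ²) = 3761.2 nmi
Excess = 3761.2 − 3543.8 = 217.4 ≈ 217 nmi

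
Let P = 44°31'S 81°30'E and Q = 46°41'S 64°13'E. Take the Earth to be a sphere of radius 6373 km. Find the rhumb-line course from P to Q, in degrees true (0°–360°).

Δψ = ln[tan(π/4+φ₂/2)/tan(π/4+φ₁/2)] = -0.0541
Δλ = -0.3017 rad (taken the short way round)
course = atan2(Δλ, Δψ) = 259.84°

259.8°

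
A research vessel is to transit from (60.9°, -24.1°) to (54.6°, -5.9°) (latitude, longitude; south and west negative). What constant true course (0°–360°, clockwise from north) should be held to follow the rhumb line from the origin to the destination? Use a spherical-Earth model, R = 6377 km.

Δψ = ln[tan(π/4+φ₂/2)/tan(π/4+φ₁/2)] = -0.2067
Δλ = +0.3176 rad (taken the short way round)
course = atan2(Δλ, Δψ) = 123.05°

123.1°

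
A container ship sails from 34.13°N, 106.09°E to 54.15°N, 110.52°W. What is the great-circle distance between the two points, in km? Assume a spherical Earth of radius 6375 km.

9595 km

Haversine: a = sin²(Δφ/2)+cos φ₁ cos φ₂ sin²(Δλ/2) = 0.46719;  σ = 2·atan2(√a,√(1−a))
σ = 86.237° → d = Rσ = 6375·1.50512 = 9595 km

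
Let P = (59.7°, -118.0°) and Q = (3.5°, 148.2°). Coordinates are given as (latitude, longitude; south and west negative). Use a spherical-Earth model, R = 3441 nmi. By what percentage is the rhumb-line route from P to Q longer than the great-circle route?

4.4%

Great circle: σ = 1.5515 rad → d_gc = Rσ = 5338.6 nmi
Rhumb: Δφ = -0.9809, Δλ = -1.6371, Δψ = -1.2454, q = Δφ/Δψ = 0.7876 → d_rh = R√(Δφ²+q²Δλ²) = 5574.7 nmi
Excess = (5574.7 − 5338.6) / 5338.6 = 236.1 / 5338.6 = 4.42% ≈ 4.4%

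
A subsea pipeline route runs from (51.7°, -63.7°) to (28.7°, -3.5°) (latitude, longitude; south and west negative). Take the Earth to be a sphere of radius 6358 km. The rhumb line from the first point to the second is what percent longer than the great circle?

2.1%

Great circle: σ = 0.8671 rad → d_gc = Rσ = 5513.0 km
Rhumb: Δφ = -0.4014, Δλ = +1.0507, Δψ = -0.5344, q = Δφ/Δψ = 0.7512 → d_rh = R√(Δφ²+q²Δλ²) = 5629.7 km
Excess = (5629.7 − 5513.0) / 5513.0 = 116.7 / 5513.0 = 2.12% ≈ 2.1%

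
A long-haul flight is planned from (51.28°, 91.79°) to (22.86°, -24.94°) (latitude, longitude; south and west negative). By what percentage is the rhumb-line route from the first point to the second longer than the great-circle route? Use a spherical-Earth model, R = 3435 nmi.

9.0%

Great circle: σ = 1.5269 rad → d_gc = Rσ = 5245.0 nmi
Rhumb: Δφ = -0.4960, Δλ = -2.0373, Δψ = -0.6359, q = Δφ/Δψ = 0.7800 → d_rh = R√(Δφ²+q²Δλ²) = 5718.5 nmi
Excess = (5718.5 − 5245.0) / 5245.0 = 473.5 / 5245.0 = 9.03% ≈ 9.0%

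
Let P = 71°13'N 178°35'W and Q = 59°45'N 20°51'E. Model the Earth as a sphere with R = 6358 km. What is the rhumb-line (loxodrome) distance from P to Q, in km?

Δψ = ln[tan(π/4+φ₂/2)/tan(π/4+φ₁/2)] = -0.4911;  Δφ = -0.2001 rad,  Δλ = -2.8024 rad
q = Δφ/Δψ = 0.4075
d = R·√(Δφ² + q²Δλ²) = 6358·1.15937 = 7371 km

7371 km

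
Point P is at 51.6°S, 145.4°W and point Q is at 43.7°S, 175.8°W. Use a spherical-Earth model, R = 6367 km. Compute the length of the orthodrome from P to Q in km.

Haversine: a = sin²(Δφ/2)+cos φ₁ cos φ₂ sin²(Δλ/2) = 0.03562;  σ = 2·atan2(√a,√(1−a))
σ = 21.756° → d = Rσ = 6367·0.37972 = 2418 km

2418 km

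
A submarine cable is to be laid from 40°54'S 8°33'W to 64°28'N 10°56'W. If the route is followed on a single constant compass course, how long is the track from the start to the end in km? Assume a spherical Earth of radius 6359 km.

Δψ = ln[tan(π/4+φ₂/2)/tan(π/4+φ₁/2)] = +2.2682;  Δφ = +1.8390 rad,  Δλ = -0.0416 rad
q = Δφ/Δψ = 0.8108
d = R·√(Δφ² + q²Δλ²) = 6359·1.83930 = 11696 km

11696 km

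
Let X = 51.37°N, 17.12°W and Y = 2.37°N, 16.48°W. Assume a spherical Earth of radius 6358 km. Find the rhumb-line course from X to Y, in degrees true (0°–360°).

Δψ = ln[tan(π/4+φ₂/2)/tan(π/4+φ₁/2)] = -1.0070
Δλ = +0.0112 rad (taken the short way round)
course = atan2(Δλ, Δψ) = 179.36°

179.4°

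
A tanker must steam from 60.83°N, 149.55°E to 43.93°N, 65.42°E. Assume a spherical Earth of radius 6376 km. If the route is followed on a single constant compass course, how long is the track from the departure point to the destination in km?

Rhumb course C = atan2(Δλ, Δψ) with Δψ = ln[tan(π/4+φ₂/2)/tan(π/4+φ₁/2)] = -0.4911, Δλ = -1.4683 → C = 251.51°
d = R·|Δφ| / |cos C| = 6376·0.29496 / 0.31719 = 5929 km

5929 km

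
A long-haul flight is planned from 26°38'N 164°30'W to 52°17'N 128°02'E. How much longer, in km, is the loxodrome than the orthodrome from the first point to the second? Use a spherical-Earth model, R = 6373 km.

Great circle: cos σ = sin φ₁ sin φ₂ + cos φ₁ cos φ₂ cos Δλ,  σ = 0.9714 rad → d_gc = 6190.5 km
Rhumb line: Δψ = +0.5917, q = Δφ/Δψ = 0.7566, d_rh = R√(Δφ²+q²Δλ²) = 6354.5 km
Excess = 6354.5 − 6190.5 = 164.0 ≈ 164 km

164 km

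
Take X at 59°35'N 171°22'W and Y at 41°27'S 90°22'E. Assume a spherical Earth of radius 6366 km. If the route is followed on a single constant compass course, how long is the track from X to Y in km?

14497 km

Rhumb course C = atan2(Δλ, Δψ) with Δψ = ln[tan(π/4+φ₂/2)/tan(π/4+φ₁/2)] = -2.0988, Δλ = -1.7151 → C = 219.25°
d = R·|Δφ| / |cos C| = 6366·1.76336 / 0.77434 = 14497 km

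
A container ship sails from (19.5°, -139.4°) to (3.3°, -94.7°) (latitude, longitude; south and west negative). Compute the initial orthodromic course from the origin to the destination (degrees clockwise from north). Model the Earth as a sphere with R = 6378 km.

104.6°

N = sin Δλ·cos φ₂ = +0.7022;  D = cos φ₁ sin φ₂ − sin φ₁ cos φ₂ cos Δλ = -0.1826
initial course = atan2(N, D) = 104.58°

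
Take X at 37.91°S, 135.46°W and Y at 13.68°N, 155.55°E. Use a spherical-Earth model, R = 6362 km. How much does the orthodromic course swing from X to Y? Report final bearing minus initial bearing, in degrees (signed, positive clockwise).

+18.2°

At departure: θ₁ = atan2(sin Δλ cos φ₂, cos φ₁ sin φ₂ − sin φ₁ cos φ₂ cos Δλ) = 293.83°
At arrival: θ₂ = atan2(sin Δλ cos φ₁, −cos φ₂ sin φ₁ + sin φ₂ cos φ₁ cos Δλ) = 312.03°
Δθ = θ₂ − θ₁ = +18.2°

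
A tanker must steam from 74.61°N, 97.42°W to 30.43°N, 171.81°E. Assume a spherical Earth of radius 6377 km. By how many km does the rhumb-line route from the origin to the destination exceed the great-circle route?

Great circle: cos σ = sin φ₁ sin φ₂ + cos φ₁ cos φ₂ cos Δλ,  σ = 1.0641 rad → d_gc = 6786.1 km
Rhumb line: Δψ = -1.4436, q = Δφ/Δψ = 0.5341, d_rh = R√(Δφ²+q²Δλ²) = 7300.5 km
Excess = 7300.5 − 6786.1 = 514.4 ≈ 514 km

514 km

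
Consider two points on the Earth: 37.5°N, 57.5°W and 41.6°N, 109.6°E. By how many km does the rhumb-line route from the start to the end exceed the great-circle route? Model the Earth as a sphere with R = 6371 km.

Great circle: cos σ = sin φ₁ sin φ₂ + cos φ₁ cos φ₂ cos Δλ,  σ = 1.7458 rad → d_gc = 11122.6 km
Rhumb line: Δψ = +0.0929, q = Δφ/Δψ = 0.7707, d_rh = R√(Δφ²+q²Δλ²) = 14327.0 km
Excess = 14327.0 − 11122.6 = 3204.4 ≈ 3204 km

3204 km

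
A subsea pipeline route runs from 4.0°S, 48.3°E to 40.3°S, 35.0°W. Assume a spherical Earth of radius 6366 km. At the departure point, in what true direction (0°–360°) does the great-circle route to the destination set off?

229.8°

θ = atan2( sin Δλ·cos φ₂ ,  cos φ₁ sin φ₂ − sin φ₁ cos φ₂ cos Δλ )
  = atan2(-0.7575, -0.6390) = 229.85°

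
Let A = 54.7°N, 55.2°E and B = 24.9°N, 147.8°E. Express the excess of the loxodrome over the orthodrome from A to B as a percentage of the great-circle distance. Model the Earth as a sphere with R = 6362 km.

Great circle: σ = 1.2452 rad → d_gc = Rσ = 7922.1 km
Rhumb: Δφ = -0.5201, Δλ = +1.6162, Δψ = -0.6962, q = Δφ/Δψ = 0.7471 → d_rh = R√(Δφ²+q²Δλ²) = 8363.9 km
Excess = (8363.9 − 7922.1) / 7922.1 = 441.8 / 7922.1 = 5.58% ≈ 5.6%

5.6%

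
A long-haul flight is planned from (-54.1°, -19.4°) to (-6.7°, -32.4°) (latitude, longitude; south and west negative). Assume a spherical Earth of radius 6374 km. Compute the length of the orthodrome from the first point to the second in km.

5401 km

Haversine: a = sin²(Δφ/2)+cos φ₁ cos φ₂ sin²(Δλ/2) = 0.16903;  σ = 2·atan2(√a,√(1−a))
σ = 48.551° → d = Rσ = 6374·0.84738 = 5401 km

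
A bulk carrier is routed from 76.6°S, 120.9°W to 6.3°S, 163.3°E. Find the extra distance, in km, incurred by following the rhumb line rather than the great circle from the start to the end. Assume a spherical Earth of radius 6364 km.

Great circle: cos σ = sin φ₁ sin φ₂ + cos φ₁ cos φ₂ cos Δλ,  σ = 1.4068 rad → d_gc = 8952.93 km
Rhumb line: Δψ = +2.0314, q = Δφ/Δψ = 0.6040, d_rh = R√(Δφ²+q²Δλ²) = 9318.37 km
Excess = 9318.37 − 8952.93 = 365.44 ≈ 365 km

365 km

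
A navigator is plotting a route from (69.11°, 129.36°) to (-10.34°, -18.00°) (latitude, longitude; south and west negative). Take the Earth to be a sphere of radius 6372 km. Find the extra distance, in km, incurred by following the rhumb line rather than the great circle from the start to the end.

Great circle: cos σ = sin φ₁ sin φ₂ + cos φ₁ cos φ₂ cos Δλ,  σ = 2.0523 rad → d_gc = 13077.005 km
Rhumb line: Δψ = -1.8724, q = Δφ/Δψ = 0.7406, d_rh = R√(Δφ²+q²Δλ²) = 15012.510 km
Excess = 15012.510 − 13077.005 = 1935.505 ≈ 1936 km

1936 km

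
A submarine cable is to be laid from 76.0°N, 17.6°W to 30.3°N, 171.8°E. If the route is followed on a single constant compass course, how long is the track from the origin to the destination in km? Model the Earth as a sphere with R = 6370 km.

Δψ = ln[tan(π/4+φ₂/2)/tan(π/4+φ₁/2)] = -1.5420;  Δφ = -0.7976 rad,  Δλ = -2.9775 rad
q = Δφ/Δψ = 0.5173
d = R·√(Δφ² + q²Δλ²) = 6370·1.73447 = 11049 km

11049 km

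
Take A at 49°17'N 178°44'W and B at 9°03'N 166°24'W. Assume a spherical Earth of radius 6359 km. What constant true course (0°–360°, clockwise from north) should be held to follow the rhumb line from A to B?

165.5°

Δψ = ln[tan(π/4+φ₂/2)/tan(π/4+φ₁/2)] = -0.8328
Δλ = +0.2153 rad (taken the short way round)
course = atan2(Δλ, Δψ) = 165.51°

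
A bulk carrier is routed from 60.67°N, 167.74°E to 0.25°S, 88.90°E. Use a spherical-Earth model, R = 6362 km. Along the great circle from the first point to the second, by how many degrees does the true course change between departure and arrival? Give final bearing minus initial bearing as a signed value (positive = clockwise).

At departure: θ₁ = atan2(sin Δλ cos φ₂, cos φ₁ sin φ₂ − sin φ₁ cos φ₂ cos Δλ) = 260.12°
At arrival: θ₂ = atan2(sin Δλ cos φ₁, −cos φ₂ sin φ₁ + sin φ₂ cos φ₁ cos Δλ) = 208.85°
Δθ = θ₂ − θ₁ = -51.3°

-51.3°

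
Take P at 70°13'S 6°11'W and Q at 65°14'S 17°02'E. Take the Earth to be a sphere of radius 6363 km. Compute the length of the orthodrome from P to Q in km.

1113 km

cos σ = sin φ₁ sin φ₂ + cos φ₁ cos φ₂ cos Δλ
      = sin(-70.22°)sin(-65.23°) + cos(-70.22°)cos(-65.23°)cos(23.22°) = 0.9847
σ = 10.023° → d = Rσ = 6363·0.17493 = 1113 km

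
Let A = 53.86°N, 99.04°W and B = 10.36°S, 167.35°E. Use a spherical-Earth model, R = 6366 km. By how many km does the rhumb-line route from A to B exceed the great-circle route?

Great circle: cos σ = sin φ₁ sin φ₂ + cos φ₁ cos φ₂ cos Δλ,  σ = 1.7536 rad → d_gc = 11163.2 km
Rhumb line: Δψ = -1.3018, q = Δφ/Δψ = 0.8610, d_rh = R√(Δφ²+q²Δλ²) = 11450.0 km
Excess = 11450.0 − 11163.2 = 286.8 ≈ 287 km

287 km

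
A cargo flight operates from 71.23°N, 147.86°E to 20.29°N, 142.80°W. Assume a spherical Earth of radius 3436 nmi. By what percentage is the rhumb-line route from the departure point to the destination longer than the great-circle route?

Great circle: σ = 1.1210 rad → d_gc = Rσ = 3851.6 nmi
Rhumb: Δφ = -0.8891, Δλ = +1.2102, Δψ = -1.4383, q = Δφ/Δψ = 0.6181 → d_rh = R√(Δφ²+q²Δλ²) = 3992.3 nmi
Excess = (3992.3 − 3851.6) / 3851.6 = 140.7 / 3851.6 = 3.653% ≈ 3.7%

3.7%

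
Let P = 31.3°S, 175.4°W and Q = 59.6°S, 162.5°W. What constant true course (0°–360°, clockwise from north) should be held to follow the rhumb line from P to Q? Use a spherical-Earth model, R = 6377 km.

162.8°

Δψ = ln[tan(π/4+φ₂/2)/tan(π/4+φ₁/2)] = -0.7274
Δλ = +0.2251 rad (taken the short way round)
course = atan2(Δλ, Δψ) = 162.80°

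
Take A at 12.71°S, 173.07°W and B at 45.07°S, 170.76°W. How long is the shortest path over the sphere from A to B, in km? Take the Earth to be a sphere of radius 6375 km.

Haversine: a = sin²(Δφ/2)+cos φ₁ cos φ₂ sin²(Δλ/2) = 0.07793;  σ = 2·atan2(√a,√(1−a))
σ = 32.420° → d = Rσ = 6375·0.56583 = 3607 km

3607 km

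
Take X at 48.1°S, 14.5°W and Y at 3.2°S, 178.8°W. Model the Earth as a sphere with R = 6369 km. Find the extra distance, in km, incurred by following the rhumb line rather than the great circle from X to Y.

Great circle: cos σ = sin φ₁ sin φ₂ + cos φ₁ cos φ₂ cos Δλ,  σ = 2.2148 rad → d_gc = 14105.8 km
Rhumb line: Δψ = +0.9042, q = Δφ/Δψ = 0.8667, d_rh = R√(Δφ²+q²Δλ²) = 16597.0 km
Excess = 16597.0 − 14105.8 = 2491.2 ≈ 2491 km

2491 km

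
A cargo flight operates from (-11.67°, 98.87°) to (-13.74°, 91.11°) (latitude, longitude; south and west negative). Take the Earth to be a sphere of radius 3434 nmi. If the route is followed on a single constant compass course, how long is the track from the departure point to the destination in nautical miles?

470 nmi

Rhumb course C = atan2(Δλ, Δψ) with Δψ = ln[tan(π/4+φ₂/2)/tan(π/4+φ₁/2)] = -0.0370, Δλ = -0.1354 → C = 254.71°
d = R·|Δφ| / |cos C| = 3434·0.03613 / 0.26378 = 470 nmi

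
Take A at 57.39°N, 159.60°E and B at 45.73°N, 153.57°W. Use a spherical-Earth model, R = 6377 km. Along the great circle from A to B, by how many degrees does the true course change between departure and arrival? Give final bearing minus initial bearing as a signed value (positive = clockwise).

At departure: θ₁ = atan2(sin Δλ cos φ₂, cos φ₁ sin φ₂ − sin φ₁ cos φ₂ cos Δλ) = 91.84°
At arrival: θ₂ = atan2(sin Δλ cos φ₁, −cos φ₂ sin φ₁ + sin φ₂ cos φ₁ cos Δλ) = 129.50°
Δθ = θ₂ − θ₁ = +37.7°

+37.7°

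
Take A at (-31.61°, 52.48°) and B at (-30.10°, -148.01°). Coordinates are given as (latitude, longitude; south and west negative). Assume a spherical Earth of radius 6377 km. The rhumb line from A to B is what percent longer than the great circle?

18.8%

Great circle: σ = 2.0123 rad → d_gc = Rσ = 12832.6 km
Rhumb: Δφ = +0.0264, Δλ = +2.7840, Δψ = +0.0307, q = Δφ/Δψ = 0.8584 → d_rh = R√(Δφ²+q²Δλ²) = 15240.9 km
Excess = (15240.9 − 12832.6) / 12832.6 = 2408.3 / 12832.6 = 18.77% ≈ 18.8%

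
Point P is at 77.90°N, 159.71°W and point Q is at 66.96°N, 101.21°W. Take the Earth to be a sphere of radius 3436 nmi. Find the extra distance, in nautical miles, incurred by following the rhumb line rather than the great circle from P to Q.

Great circle: cos σ = sin φ₁ sin φ₂ + cos φ₁ cos φ₂ cos Δλ,  σ = 0.3403 rad → d_gc = 1169.3 nmi
Rhumb line: Δψ = -0.6539, q = Δφ/Δψ = 0.2920, d_rh = R√(Δφ²+q²Δλ²) = 1216.5 nmi
Excess = 1216.5 − 1169.3 = 47.2 ≈ 47 nmi

47 nmi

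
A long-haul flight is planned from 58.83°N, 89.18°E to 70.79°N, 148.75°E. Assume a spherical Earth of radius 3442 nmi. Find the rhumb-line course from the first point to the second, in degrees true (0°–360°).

64.3°

Meridional parts: M(φ₁)=+1.2768, M(φ₂)=+1.7765 → ΔM = +0.4997;  Δλ = +1.0397 rad
tan C = Δλ / ΔM = +2.0807 → C = 64.33°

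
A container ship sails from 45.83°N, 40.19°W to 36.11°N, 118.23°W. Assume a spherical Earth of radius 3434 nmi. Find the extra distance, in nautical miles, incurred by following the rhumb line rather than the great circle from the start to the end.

Great circle: cos σ = sin φ₁ sin φ₂ + cos φ₁ cos φ₂ cos Δλ,  σ = 1.0011 rad → d_gc = 3437.8 nmi
Rhumb line: Δψ = -0.2254, q = Δφ/Δψ = 0.7528, d_rh = R√(Δφ²+q²Δλ²) = 3568.8 nmi
Excess = 3568.8 − 3437.8 = 131.0 ≈ 131 nmi

131 nmi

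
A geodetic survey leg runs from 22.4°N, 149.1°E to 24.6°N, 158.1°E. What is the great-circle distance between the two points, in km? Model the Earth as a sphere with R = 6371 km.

950 km

Haversine: a = sin²(Δφ/2)+cos φ₁ cos φ₂ sin²(Δλ/2) = 0.00554;  σ = 2·atan2(√a,√(1−a))
σ = 8.540° → d = Rσ = 6371·0.14904 = 950 km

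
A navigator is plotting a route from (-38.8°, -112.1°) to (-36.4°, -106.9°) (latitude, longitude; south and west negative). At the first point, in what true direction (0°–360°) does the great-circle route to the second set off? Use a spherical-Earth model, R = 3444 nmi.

61.4°

θ = atan2( sin Δλ·cos φ₂ ,  cos φ₁ sin φ₂ − sin φ₁ cos φ₂ cos Δλ )
  = atan2(+0.0729, +0.0398) = 61.38°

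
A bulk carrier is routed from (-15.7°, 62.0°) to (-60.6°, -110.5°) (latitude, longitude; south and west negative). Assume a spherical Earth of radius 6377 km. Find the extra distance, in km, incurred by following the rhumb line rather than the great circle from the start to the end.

3525 km

Great circle: cos σ = sin φ₁ sin φ₂ + cos φ₁ cos φ₂ cos Δλ,  σ = 1.8057 rad → d_gc = 11515.2 km
Rhumb line: Δψ = -1.0606, q = Δφ/Δψ = 0.7389, d_rh = R√(Δφ²+q²Δλ²) = 15040.5 km
Excess = 15040.5 − 11515.2 = 3525.3 ≈ 3525 km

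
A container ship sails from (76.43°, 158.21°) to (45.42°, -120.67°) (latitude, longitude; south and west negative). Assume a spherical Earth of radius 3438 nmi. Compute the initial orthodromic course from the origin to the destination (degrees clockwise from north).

N = sin Δλ·cos φ₂ = +0.6935;  D = cos φ₁ sin φ₂ − sin φ₁ cos φ₂ cos Δλ = +0.0618
initial course = atan2(N, D) = 84.91°

84.9°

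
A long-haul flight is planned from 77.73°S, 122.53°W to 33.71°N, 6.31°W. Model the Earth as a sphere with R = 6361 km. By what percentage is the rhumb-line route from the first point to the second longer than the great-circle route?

6.5%

Great circle: σ = 2.2401 rad → d_gc = Rσ = 14249.1 km
Rhumb: Δφ = +1.9450, Δλ = +2.0284, Δψ = +2.8559, q = Δφ/Δψ = 0.6810 → d_rh = R√(Δφ²+q²Δλ²) = 15175.1 km
Excess = (15175.1 − 14249.1) / 14249.1 = 926.0 / 14249.1 = 6.50% ≈ 6.5%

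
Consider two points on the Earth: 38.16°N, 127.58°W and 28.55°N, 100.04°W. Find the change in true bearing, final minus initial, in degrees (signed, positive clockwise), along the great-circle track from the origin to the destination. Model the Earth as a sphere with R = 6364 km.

+15.4°

At departure: θ₁ = atan2(sin Δλ cos φ₂, cos φ₁ sin φ₂ − sin φ₁ cos φ₂ cos Δλ) = 104.55°
At arrival: θ₂ = atan2(sin Δλ cos φ₁, −cos φ₂ sin φ₁ + sin φ₂ cos φ₁ cos Δλ) = 119.96°
Δθ = θ₂ − θ₁ = +15.4°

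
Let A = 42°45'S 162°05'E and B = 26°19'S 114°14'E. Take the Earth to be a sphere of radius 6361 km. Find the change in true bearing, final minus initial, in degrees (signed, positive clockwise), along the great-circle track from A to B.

+28.5°

Initial bearing θ₁ = atan2(sin Δλ cos φ₂, cos φ₁ sin φ₂ − sin φ₁ cos φ₂ cos Δλ) = 277.10°
Final bearing θ₂ = (initial bearing from the destination back to the start) + 180° = 305.61°
Δθ = θ₂ − θ₁ = +28.5°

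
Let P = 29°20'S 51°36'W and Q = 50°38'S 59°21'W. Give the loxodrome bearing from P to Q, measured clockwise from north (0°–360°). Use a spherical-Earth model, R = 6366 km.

195.4°

Δψ = ln[tan(π/4+φ₂/2)/tan(π/4+φ₁/2)] = -0.4921
Δλ = -0.1353 rad (taken the short way round)
course = atan2(Δλ, Δψ) = 195.37°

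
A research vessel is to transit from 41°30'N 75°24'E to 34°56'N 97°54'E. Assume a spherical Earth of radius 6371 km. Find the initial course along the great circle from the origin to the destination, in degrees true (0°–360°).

θ = atan2( sin Δλ·cos φ₂ ,  cos φ₁ sin φ₂ − sin φ₁ cos φ₂ cos Δλ )
  = atan2(+0.3137, -0.0730) = 103.10°

103.1°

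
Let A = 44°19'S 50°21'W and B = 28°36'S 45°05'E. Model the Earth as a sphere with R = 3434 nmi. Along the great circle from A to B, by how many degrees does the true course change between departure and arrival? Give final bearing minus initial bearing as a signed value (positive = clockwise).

At departure: θ₁ = atan2(sin Δλ cos φ₂, cos φ₁ sin φ₂ − sin φ₁ cos φ₂ cos Δλ) = 114.62°
At arrival: θ₂ = atan2(sin Δλ cos φ₁, −cos φ₂ sin φ₁ + sin φ₂ cos φ₁ cos Δλ) = 47.80°
Δθ = θ₂ − θ₁ = -66.8°

-66.8°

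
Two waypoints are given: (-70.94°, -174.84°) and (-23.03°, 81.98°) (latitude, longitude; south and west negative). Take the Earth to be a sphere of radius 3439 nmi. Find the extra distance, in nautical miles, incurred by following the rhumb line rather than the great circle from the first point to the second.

Great circle: cos σ = sin φ₁ sin φ₂ + cos φ₁ cos φ₂ cos Δλ,  σ = 1.2648 rad → d_gc = 4349.7 nmi
Rhumb line: Δψ = +1.3713, q = Δφ/Δψ = 0.6098, d_rh = R√(Δφ²+q²Δλ²) = 4746.7 nmi
Excess = 4746.7 − 4349.7 = 397.0 ≈ 397 nmi

397 nmi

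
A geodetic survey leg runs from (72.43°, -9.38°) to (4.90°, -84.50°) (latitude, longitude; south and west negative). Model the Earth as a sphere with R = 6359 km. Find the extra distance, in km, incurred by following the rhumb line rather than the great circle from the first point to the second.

Great circle: cos σ = sin φ₁ sin φ₂ + cos φ₁ cos φ₂ cos Δλ,  σ = 1.4115 rad → d_gc = 8975.4 km
Rhumb line: Δψ = -1.7817, q = Δφ/Δψ = 0.6615, d_rh = R√(Δφ²+q²Δλ²) = 9305.4 km
Excess = 9305.4 − 8975.4 = 330.0 ≈ 330 km

330 km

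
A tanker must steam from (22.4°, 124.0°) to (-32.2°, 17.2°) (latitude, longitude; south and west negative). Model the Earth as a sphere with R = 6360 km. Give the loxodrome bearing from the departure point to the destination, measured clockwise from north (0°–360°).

Meridional parts: M(φ₁)=+0.4013, M(φ₂)=-0.5942 → ΔM = -0.9955;  Δλ = -1.8640 rad
tan C = Δλ / ΔM = +1.8725 → C = 241.90°

241.9°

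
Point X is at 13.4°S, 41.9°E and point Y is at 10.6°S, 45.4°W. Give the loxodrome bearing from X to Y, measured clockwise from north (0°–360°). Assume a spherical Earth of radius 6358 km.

Δψ = ln[tan(π/4+φ₂/2)/tan(π/4+φ₁/2)] = +0.0500
Δλ = -1.5237 rad (taken the short way round)
course = atan2(Δλ, Δψ) = 271.88°

271.9°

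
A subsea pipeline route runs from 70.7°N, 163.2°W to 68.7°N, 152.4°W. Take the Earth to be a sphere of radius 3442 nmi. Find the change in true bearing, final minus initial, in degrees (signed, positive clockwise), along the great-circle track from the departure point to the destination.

+10.1°

At departure: θ₁ = atan2(sin Δλ cos φ₂, cos φ₁ sin φ₂ − sin φ₁ cos φ₂ cos Δλ) = 112.95°
At arrival: θ₂ = atan2(sin Δλ cos φ₁, −cos φ₂ sin φ₁ + sin φ₂ cos φ₁ cos Δλ) = 123.09°
Δθ = θ₂ − θ₁ = +10.1°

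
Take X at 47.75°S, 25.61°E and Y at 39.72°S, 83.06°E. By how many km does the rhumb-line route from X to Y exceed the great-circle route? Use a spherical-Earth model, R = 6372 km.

Great circle: cos σ = sin φ₁ sin φ₂ + cos φ₁ cos φ₂ cos Δλ,  σ = 0.7208 rad → d_gc = 4592.9 km
Rhumb line: Δψ = +0.1944, q = Δφ/Δψ = 0.7209, d_rh = R√(Δφ²+q²Δλ²) = 4691.5 km
Excess = 4691.5 − 4592.9 = 98.6 ≈ 99 km

99 km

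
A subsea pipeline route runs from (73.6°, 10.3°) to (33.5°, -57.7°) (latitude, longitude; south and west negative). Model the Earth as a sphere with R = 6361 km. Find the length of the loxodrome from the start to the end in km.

Rhumb course C = atan2(Δλ, Δψ) with Δψ = ln[tan(π/4+φ₂/2)/tan(π/4+φ₁/2)] = -1.3161, Δλ = -1.1868 → C = 222.04°
d = R·|Δφ| / |cos C| = 6361·0.69988 / 0.74263 = 5995 km

5995 km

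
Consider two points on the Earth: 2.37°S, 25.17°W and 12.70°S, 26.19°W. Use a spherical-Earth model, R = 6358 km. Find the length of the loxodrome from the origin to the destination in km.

Rhumb course C = atan2(Δλ, Δψ) with Δψ = ln[tan(π/4+φ₂/2)/tan(π/4+φ₁/2)] = -0.1821, Δλ = -0.0178 → C = 185.58°
d = R·|Δφ| / |cos C| = 6358·0.18029 / 0.99526 = 1152 km

1152 km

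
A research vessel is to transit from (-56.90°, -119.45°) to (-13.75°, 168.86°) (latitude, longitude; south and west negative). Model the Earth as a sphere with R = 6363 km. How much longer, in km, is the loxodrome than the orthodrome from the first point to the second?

203 km

Great circle: cos σ = sin φ₁ sin φ₂ + cos φ₁ cos φ₂ cos Δλ,  σ = 1.1963 rad → d_gc = 7612.4 km
Rhumb line: Δψ = +0.9712, q = Δφ/Δψ = 0.7755, d_rh = R√(Δφ²+q²Δλ²) = 7815.5 km
Excess = 7815.5 − 7612.4 = 203.1 ≈ 203 km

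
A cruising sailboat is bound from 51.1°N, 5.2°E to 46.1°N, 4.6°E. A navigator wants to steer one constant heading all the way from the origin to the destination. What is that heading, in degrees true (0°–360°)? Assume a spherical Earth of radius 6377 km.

Meridional parts: M(φ₁)=+1.0409, M(φ₂)=+0.9088 → ΔM = -0.1321;  Δλ = -0.0105 rad
tan C = Δλ / ΔM = +0.0793 → C = 184.53°

184.5°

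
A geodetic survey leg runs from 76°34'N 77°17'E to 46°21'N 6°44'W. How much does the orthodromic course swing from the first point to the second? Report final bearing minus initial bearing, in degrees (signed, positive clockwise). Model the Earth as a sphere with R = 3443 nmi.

-78.7°

At departure: θ₁ = atan2(sin Δλ cos φ₂, cos φ₁ sin φ₂ − sin φ₁ cos φ₂ cos Δλ) = 278.13°
At arrival: θ₂ = atan2(sin Δλ cos φ₁, −cos φ₂ sin φ₁ + sin φ₂ cos φ₁ cos Δλ) = 199.46°
Δθ = θ₂ − θ₁ = -78.7°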